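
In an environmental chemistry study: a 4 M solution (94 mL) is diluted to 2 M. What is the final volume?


C1V1 = C2V2
4 × 94 = 2 × V2
V2 = 376/2 = 188.0 mL

188.0 mL


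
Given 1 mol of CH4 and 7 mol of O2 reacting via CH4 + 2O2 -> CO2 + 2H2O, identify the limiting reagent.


Mole ratio available / coefficient:
  CH4: 1/1 = 1.000
  O2: 7/2 = 3.500
Smaller ratio is limiting.

CH4


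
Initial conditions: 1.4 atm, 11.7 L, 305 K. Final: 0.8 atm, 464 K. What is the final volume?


P1V1/T1 = P2V2/T2
V2 = P1V1T2/(T1P2)
= 1.4×11.7×464/(305×0.8)
= 31.149 L

31.149 L


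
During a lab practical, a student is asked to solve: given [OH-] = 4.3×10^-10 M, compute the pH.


pOH = -log10([OH-]) = -log10(4.3×10^-10)
= 10 - log10(4.3) = 9.37
pH = 14 - pOH = 14 - 9.37 = 4.63

4.63


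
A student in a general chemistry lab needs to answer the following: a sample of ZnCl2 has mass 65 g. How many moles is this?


M(ZnCl2) = 136.28 g/mol
n = mass/M = 65/136.28 = 0.477 mol

0.477 mol


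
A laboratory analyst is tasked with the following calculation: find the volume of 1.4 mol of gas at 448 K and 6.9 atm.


PV = nRT  (R = 0.08206 L·atm/(mol·K))
V = nRT/P = 1.4×0.08206×448/6.9
= 7.459 L

7.459 L


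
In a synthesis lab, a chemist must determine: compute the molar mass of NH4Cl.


M(NH4Cl) = 1×14.01 + 4×1.008 + 1×35.45
= 14.01 + 4.03 + 35.45
= 53.49 g/mol

53.49 g/mol


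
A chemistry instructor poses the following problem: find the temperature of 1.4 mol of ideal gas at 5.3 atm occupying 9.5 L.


PV = nRT  (R = 0.08206 L·atm/(mol·K))
T = PV/(nR) = 5.3×9.5/(1.4×0.08206)
= 50.35/0.114884
= 438.27 K

438.27 K


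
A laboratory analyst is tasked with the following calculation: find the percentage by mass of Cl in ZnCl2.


M(ZnCl2) = 1×65.38 + 2×35.45 = 136.28 g/mol
Mass of Cl = 2 × 35.45 = 70.90 g/mol
% Cl = 70.90/136.28 × 100 = 52.03%

52.03%


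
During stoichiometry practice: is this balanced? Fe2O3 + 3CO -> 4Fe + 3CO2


Equation: Fe2O3 + 3CO -> 4Fe + 3CO2
Check atoms: C: 3=3, Fe: 2≠4, O: 6=6
Not balanced

No, not balanced


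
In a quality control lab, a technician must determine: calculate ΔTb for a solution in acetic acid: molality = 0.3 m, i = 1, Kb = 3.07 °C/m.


ΔTb = Kb × m × i
= 3.07 × 0.3 × 1
= 0.921 °C

0.921 °C


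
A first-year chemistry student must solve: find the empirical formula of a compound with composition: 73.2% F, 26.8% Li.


Assume 100 g sample. Moles of each element:
  F: 73.2/19.0 = 3.853 mol
  Li: 26.8/6.94 = 3.862 mol
Divide by smallest (3.853):
  F: 3.853/3.853 = 1.0
  Li: 3.862/3.853 = 1.0
Empirical formula: LiF

LiF


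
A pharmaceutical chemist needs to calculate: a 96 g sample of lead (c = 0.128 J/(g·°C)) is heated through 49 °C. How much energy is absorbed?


q = mcΔT = 96 × 0.128 × 49
= 602.11 J

602.11 J


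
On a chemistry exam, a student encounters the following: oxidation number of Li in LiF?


Group 1 metal: +1
Oxidation number: +1

+1


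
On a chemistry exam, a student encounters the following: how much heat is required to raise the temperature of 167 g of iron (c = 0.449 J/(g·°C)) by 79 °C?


q = mcΔT = 167 × 0.449 × 79
= 5923.66 J

5923.66 J


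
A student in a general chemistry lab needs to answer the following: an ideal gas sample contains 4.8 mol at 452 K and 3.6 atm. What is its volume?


PV = nRT  (R = 0.08206 L·atm/(mol·K))
V = nRT/P = 4.8×0.08206×452/3.6
= 49.455 L

49.455 L


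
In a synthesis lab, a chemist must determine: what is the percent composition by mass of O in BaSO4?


M(BaSO4) = 1×137.33 + 1×32.07 + 4×16.0 = 233.40 g/mol
Mass of O = 4 × 16.0 = 64.00 g/mol
% O = 64.00/233.40 × 100 = 27.42%

27.42%


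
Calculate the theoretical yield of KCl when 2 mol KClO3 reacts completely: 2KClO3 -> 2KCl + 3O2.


Mole ratio KCl:KClO3 = 2:2
n(KCl) = 2 × 2/2 = 2.000 mol
mass = 2.000 × 74.55 = 149.1 g

149.1 g


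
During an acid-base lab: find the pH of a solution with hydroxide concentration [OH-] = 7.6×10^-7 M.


pOH = -log10([OH-]) = -log10(7.6×10^-7)
= 7 - log10(7.6) = 6.12
pH = 14 - pOH = 14 - 6.12 = 7.88

7.88


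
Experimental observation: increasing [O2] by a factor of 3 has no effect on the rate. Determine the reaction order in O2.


rate ∝ [O2]^n
rate ∝ [O2]^0
Order in O2: 0

0


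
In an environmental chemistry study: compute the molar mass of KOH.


M(KOH) = 1×39.1 + 1×16.0 + 1×1.008
= 39.1 + 16.0 + 1.01
= 56.11 g/mol

56.11 g/mol


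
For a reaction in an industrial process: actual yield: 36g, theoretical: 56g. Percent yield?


% yield = actual/theoretical × 100
= 36/56 × 100
= 64.29%

64.29%


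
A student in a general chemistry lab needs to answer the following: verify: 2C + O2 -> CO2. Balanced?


Equation: 2C + O2 -> CO2
Check atoms: C: 2≠1, O: 2=2
Not balanced

No, not balanced


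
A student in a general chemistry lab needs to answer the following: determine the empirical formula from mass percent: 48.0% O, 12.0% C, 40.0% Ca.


Assume 100 g sample. Moles of each element:
  O: 48.0/16.0 = 3.0 mol
  C: 12.0/12.01 = 0.999 mol
  Ca: 40.0/40.08 = 0.998 mol
Divide by smallest (0.998):
  O: 3.0/0.998 = 3.01
  C: 0.999/0.998 = 1.0
  Ca: 0.998/0.998 = 1.0
Empirical formula: CaCO3

CaCO3


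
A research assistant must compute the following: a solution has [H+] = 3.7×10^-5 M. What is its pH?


pH = -log10([H+]) = -log10(3.7×10^-5)
= 5 - log10(3.7)
= 5 - 0.57
= 4.43

4.43


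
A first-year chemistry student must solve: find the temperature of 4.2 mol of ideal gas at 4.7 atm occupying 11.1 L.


PV = nRT  (R = 0.08206 L·atm/(mol·K))
T = PV/(nR) = 4.7×11.1/(4.2×0.08206)
= 52.17/0.344652
= 151.37 K

151.37 K


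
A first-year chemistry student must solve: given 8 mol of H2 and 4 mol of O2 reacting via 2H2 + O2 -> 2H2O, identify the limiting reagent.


Mole ratio available / coefficient:
  H2: 8/2 = 4.000
  O2: 4/1 = 4.000
Smaller ratio is limiting.

neither (stoichiometric); H2 and O2 are fully consumed


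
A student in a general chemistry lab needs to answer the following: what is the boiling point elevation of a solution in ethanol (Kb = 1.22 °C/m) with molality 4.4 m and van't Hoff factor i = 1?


ΔTb = Kb × m × i
= 1.22 × 4.4 × 1
= 5.368 °C

5.368 °C


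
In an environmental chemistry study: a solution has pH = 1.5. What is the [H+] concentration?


[H+] = 10^(-pH) = 10^(-1.5)
= 3.16×10^-2 M

3.16×10^-2 M


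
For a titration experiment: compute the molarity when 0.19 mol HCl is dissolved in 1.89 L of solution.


M = n/V = 0.19/1.89 = 0.101 mol/L

0.101 M


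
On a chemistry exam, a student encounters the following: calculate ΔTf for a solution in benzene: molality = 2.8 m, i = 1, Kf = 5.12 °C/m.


ΔTf = Kf × m × i
= 5.12 × 2.8 × 1
= 14.336 °C

14.336 °C


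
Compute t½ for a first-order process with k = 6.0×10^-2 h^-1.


t½ = ln2/k = 0.693147/(6.0×10^-2 h^-1)
= 11.55 h

11.55 h


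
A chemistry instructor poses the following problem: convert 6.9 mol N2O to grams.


M(N2O) = 44.02 g/mol
mass = n × M = 6.9 × 44.02 = 303.74 g

303.74 g


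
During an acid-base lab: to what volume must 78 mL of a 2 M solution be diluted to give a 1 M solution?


C1V1 = C2V2
2 × 78 = 1 × V2
V2 = 156/1 = 156.0 mL

156.0 mL


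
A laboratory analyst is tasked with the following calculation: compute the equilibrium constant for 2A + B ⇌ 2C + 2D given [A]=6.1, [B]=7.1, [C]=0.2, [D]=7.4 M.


Kc = [C]^2[D]^2/([A]^2[B])
= (0.2^2 × 7.4^2)/(6.1^2 × 7.1^1)
= 2.1904/264.191
= 0.008291

0.008291


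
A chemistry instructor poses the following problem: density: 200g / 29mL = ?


ρ = mass/volume
= 200/29
= 6.897 g/mL

6.897 g/mL


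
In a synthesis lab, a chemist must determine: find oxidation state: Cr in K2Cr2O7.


2(+1) + 2x + 7(-2) = 0, so x = +6
Oxidation number: +6

+6


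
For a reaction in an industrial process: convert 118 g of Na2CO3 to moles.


M(Na2CO3) = 105.99 g/mol
n = mass/M = 118/105.99 = 1.1133 mol

1.1133 mol


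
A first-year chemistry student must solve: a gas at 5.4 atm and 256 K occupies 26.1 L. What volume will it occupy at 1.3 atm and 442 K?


P1V1/T1 = P2V2/T2
V2 = P1V1T2/(T1P2)
= 5.4×26.1×442/(256×1.3)
= 187.186 L

187.186 L


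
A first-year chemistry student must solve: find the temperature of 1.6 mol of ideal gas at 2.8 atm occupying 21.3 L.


PV = nRT  (R = 0.08206 L·atm/(mol·K))
T = PV/(nR) = 2.8×21.3/(1.6×0.08206)
= 59.64/0.131296
= 454.24 K

454.24 K


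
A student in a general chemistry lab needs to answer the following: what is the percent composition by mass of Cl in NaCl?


M(NaCl) = 1×22.99 + 1×35.45 = 58.44 g/mol
Mass of Cl = 1 × 35.45 = 35.45 g/mol
% Cl = 35.45/58.44 × 100 = 60.66%

60.66%


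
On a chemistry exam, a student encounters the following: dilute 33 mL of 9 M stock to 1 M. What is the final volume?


C1V1 = C2V2
9 × 33 = 1 × V2
V2 = 297/1 = 297.0 mL

297.0 mL


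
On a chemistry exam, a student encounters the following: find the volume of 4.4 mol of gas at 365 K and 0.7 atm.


PV = nRT  (R = 0.08206 L·atm/(mol·K))
V = nRT/P = 4.4×0.08206×365/0.7
= 188.269 L

188.269 L


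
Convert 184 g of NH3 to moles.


M(NH3) = 17.03 g/mol
n = mass/M = 184/17.03 = 10.8045 mol

10.8045 mol


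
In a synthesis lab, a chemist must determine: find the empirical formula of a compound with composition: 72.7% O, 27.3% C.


Assume 100 g sample. Moles of each element:
  O: 72.7/16.0 = 4.544 mol
  C: 27.3/12.01 = 2.273 mol
Divide by smallest (2.273):
  O: 4.544/2.273 = 2.0
  C: 2.273/2.273 = 1.0
Empirical formula: CO2

CO2


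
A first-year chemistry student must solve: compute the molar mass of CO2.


M(CO2) = 1×12.01 + 2×16.0
= 12.01 + 32.0
= 44.01 g/mol

44.01 g/mol


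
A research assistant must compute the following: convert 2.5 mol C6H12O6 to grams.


M(C6H12O6) = 180.16 g/mol
mass = n × M = 2.5 × 180.16 = 450.40 g

450.40 g


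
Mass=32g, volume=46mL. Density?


ρ = mass/volume
= 32/46
= 0.696 g/mL

0.696 g/mL


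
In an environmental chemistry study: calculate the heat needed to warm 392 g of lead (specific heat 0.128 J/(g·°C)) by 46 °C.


q = mcΔT = 392 × 0.128 × 46
= 2308.10 J

2308.10 J


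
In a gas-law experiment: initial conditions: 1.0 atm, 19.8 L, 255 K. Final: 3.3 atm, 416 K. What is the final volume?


P1V1/T1 = P2V2/T2
V2 = P1V1T2/(T1P2)
= 1.0×19.8×416/(255×3.3)
= 9.788 L

9.788 L


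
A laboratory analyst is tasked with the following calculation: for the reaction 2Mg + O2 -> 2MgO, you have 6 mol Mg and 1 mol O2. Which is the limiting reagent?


Mole ratio available / coefficient:
  Mg: 6/2 = 3.000
  O2: 1/1 = 1.000
Smaller ratio is limiting.

O2


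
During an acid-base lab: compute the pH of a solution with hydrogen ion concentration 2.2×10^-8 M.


pH = -log10([H+]) = -log10(2.2×10^-8)
= 8 - log10(2.2)
= 8 - 0.34
= 7.66

7.66


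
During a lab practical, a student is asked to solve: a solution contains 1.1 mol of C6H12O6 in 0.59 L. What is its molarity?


M = n/V = 1.1/0.59 = 1.864 mol/L

1.864 M


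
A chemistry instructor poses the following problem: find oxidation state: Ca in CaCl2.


Group 2 metal: +2
Oxidation number: +2

+2


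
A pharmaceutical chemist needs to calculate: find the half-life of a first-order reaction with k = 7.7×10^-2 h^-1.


t½ = ln2/k = 0.693147/(7.7×10^-2 h^-1)
= 9.002 h

9.002 h


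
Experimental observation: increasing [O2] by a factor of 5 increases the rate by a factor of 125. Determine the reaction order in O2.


rate ∝ [O2]^n
5^n = 125 → n = 3
Order in O2: 3

3


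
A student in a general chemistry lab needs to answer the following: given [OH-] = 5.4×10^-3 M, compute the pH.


pOH = -log10([OH-]) = -log10(5.4×10^-3)
= 3 - log10(5.4) = 2.27
pH = 14 - pOH = 14 - 2.27 = 11.73

11.73


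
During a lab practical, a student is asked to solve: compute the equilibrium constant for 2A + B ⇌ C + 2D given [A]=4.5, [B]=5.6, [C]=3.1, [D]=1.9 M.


Kc = [C][D]^2/([A]^2[B])
= (3.1^1 × 1.9^2)/(4.5^2 × 5.6^1)
= 11.191/113.4
= 0.09869

0.09869


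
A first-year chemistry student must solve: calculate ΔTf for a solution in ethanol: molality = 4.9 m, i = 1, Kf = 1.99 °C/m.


ΔTf = Kf × m × i
= 1.99 × 4.9 × 1
= 9.751 °C

9.751 °C


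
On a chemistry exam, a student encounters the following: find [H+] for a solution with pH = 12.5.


[H+] = 10^(-pH) = 10^(-12.5)
= 3.16×10^-13 M

3.16×10^-13 M


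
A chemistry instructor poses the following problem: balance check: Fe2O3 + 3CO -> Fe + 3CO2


Equation: Fe2O3 + 3CO -> Fe + 3CO2
Check atoms: C: 3=3, Fe: 2≠1, O: 6=6
Not balanced

No, not balanced


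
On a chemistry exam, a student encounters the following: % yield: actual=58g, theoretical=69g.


% yield = actual/theoretical × 100
= 58/69 × 100
= 84.06%

84.06%


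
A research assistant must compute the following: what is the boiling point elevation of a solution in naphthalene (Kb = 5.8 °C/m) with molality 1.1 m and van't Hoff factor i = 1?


ΔTb = Kb × m × i
= 5.8 × 1.1 × 1
= 6.38 °C

6.38 °C


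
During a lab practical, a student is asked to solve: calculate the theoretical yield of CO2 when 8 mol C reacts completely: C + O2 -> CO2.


Mole ratio CO2:C = 1:1
n(CO2) = 8 × 1/1 = 8.000 mol
mass = 8.000 × 44.01 = 352.08 g

352.08 g


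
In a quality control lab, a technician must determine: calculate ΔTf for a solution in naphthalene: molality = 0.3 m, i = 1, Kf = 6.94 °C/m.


ΔTf = Kf × m × i
= 6.94 × 0.3 × 1
= 2.082 °C

2.082 °C


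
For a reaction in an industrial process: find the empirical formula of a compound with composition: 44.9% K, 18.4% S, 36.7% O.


Assume 100 g sample. Moles of each element:
  K: 44.9/39.1 = 1.148 mol
  S: 18.4/32.07 = 0.574 mol
  O: 36.7/16.0 = 2.294 mol
Divide by smallest (0.574):
  K: 1.148/0.574 = 2.0
  S: 0.574/0.574 = 1.0
  O: 2.294/0.574 = 4.0
Empirical formula: K2SO4

K2SO4


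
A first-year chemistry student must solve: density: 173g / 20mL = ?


ρ = mass/volume
= 173/20
= 8.65 g/mL

8.65 g/mL


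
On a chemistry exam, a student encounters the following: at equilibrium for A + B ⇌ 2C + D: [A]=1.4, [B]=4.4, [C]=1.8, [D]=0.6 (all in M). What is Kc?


Kc = [C]^2[D]/([A][B])
= (1.8^2 × 0.6^1)/(1.4^1 × 4.4^1)
= 1.944/6.16
= 0.3156

0.3156


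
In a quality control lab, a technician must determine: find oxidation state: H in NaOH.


H is +1 with nonmetals
Oxidation number: +1

+1


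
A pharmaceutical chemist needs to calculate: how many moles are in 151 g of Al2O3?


M(Al2O3) = 101.96 g/mol
n = mass/M = 151/101.96 = 1.481 mol

1.481 mol


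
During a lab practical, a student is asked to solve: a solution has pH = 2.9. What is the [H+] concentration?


[H+] = 10^(-pH) = 10^(-2.9)
= 1.26×10^-3 M

1.26×10^-3 M


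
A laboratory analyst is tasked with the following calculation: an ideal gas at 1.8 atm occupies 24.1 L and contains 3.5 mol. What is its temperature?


PV = nRT  (R = 0.08206 L·atm/(mol·K))
T = PV/(nR) = 1.8×24.1/(3.5×0.08206)
= 43.38/0.287210
= 151.04 K

151.04 K


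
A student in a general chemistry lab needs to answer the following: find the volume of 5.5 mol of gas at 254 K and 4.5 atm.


PV = nRT  (R = 0.08206 L·atm/(mol·K))
V = nRT/P = 5.5×0.08206×254/4.5
= 25.475 L

25.475 L


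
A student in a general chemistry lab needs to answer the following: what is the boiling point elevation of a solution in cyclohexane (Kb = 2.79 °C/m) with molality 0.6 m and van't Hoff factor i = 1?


ΔTb = Kb × m × i
= 2.79 × 0.6 × 1
= 1.674 °C

1.674 °C


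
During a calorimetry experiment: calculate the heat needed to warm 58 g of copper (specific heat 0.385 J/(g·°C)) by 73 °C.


q = mcΔT = 58 × 0.385 × 73
= 1630.09 J

1630.09 J


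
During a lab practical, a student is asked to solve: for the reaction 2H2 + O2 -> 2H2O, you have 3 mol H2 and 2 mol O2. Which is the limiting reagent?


Mole ratio available / coefficient:
  H2: 3/2 = 1.500
  O2: 2/1 = 2.000
Smaller ratio is limiting.

H2


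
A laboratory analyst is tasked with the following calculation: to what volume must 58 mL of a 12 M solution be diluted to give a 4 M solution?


C1V1 = C2V2
12 × 58 = 4 × V2
V2 = 696/4 = 174.0 mL

174.0 mL


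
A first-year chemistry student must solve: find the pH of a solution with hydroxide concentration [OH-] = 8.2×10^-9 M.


pOH = -log10([OH-]) = -log10(8.2×10^-9)
= 9 - log10(8.2) = 8.09
pH = 14 - pOH = 14 - 8.09 = 5.91

5.91


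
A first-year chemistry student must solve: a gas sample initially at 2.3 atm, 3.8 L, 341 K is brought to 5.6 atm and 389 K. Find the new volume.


P1V1/T1 = P2V2/T2
V2 = P1V1T2/(T1P2)
= 2.3×3.8×389/(341×5.6)
= 1.78 L

1.78 L


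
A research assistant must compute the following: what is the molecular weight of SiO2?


M(SiO2) = 1×28.09 + 2×16.0
= 28.09 + 32.0
= 60.09 g/mol

60.09 g/mol


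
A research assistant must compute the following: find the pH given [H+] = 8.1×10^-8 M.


pH = -log10([H+]) = -log10(8.1×10^-8)
= 8 - log10(8.1)
= 8 - 0.91
= 7.09

7.09


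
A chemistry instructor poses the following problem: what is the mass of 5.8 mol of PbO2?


M(PbO2) = 239.2 g/mol
mass = n × M = 5.8 × 239.2 = 1387.36 g

1387.36 g


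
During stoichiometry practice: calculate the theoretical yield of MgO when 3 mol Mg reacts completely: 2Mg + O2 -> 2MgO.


Mole ratio MgO:Mg = 2:2
n(MgO) = 3 × 2/2 = 3.000 mol
mass = 3.000 × 40.31 = 120.93 g

120.93 g


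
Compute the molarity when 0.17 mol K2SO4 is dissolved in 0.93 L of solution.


M = n/V = 0.17/0.93 = 0.183 mol/L

0.183 M


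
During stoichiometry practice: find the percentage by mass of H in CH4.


M(CH4) = 1×12.01 + 4×1.008 = 16.042 g/mol
Mass of H = 4 × 1.008 = 4.032 g/mol
% H = 4.032/16.042 × 100 = 25.13%

25.13%


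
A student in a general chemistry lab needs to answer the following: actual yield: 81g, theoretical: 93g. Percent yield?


% yield = actual/theoretical × 100
= 81/93 × 100
= 87.1%

87.1%


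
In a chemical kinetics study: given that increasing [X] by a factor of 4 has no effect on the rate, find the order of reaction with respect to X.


rate ∝ [X]^n
rate ∝ [X]^0
Order in X: 0

0


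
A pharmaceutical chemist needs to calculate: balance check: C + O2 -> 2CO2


Equation: C + O2 -> 2CO2
Check atoms: C: 1≠2, O: 2≠4
Not balanced

No, not balanced


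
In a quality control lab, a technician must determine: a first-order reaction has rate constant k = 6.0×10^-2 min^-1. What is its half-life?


t½ = ln2/k = 0.693147/(6.0×10^-2 min^-1)
= 11.55 min

11.55 min


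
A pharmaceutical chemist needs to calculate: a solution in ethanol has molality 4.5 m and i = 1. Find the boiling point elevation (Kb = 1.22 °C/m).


ΔTb = Kb × m × i
= 1.22 × 4.5 × 1
= 5.49 °C

5.49 °C


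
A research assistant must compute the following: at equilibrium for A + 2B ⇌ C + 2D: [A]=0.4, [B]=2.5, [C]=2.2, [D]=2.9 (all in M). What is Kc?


Kc = [C][D]^2/([A][B]^2)
= (2.2^1 × 2.9^2)/(0.4^1 × 2.5^2)
= 18.502/2.5
= 7.401

7.401


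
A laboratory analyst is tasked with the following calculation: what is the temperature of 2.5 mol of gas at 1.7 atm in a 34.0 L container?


PV = nRT  (R = 0.08206 L·atm/(mol·K))
T = PV/(nR) = 1.7×34.0/(2.5×0.08206)
= 57.80/0.205150
= 281.75 K

281.75 K


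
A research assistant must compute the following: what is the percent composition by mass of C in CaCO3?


M(CaCO3) = 1×40.08 + 1×12.01 + 3×16.0 = 100.09 g/mol
Mass of C = 1 × 12.01 = 12.01 g/mol
% C = 12.01/100.09 × 100 = 12.00%

12.00%


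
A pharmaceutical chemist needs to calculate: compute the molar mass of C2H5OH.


M(C2H5OH) = 2×12.01 + 6×1.008 + 1×16.0
= 24.02 + 6.05 + 16.0
= 46.07 g/mol

46.07 g/mol


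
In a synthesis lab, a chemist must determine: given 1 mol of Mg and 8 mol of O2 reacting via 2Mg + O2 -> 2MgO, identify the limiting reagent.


Mole ratio available / coefficient:
  Mg: 1/2 = 0.500
  O2: 8/1 = 8.000
Smaller ratio is limiting.

Mg


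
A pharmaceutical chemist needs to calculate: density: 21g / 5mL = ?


ρ = mass/volume
= 21/5
= 4.2 g/mL

4.2 g/mL


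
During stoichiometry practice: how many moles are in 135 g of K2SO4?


M(K2SO4) = 174.27 g/mol
n = mass/M = 135/174.27 = 0.7747 mol

0.7747 mol


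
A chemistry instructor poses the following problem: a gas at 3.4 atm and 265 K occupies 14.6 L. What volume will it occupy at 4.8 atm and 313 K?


P1V1/T1 = P2V2/T2
V2 = P1V1T2/(T1P2)
= 3.4×14.6×313/(265×4.8)
= 12.215 L

12.215 L


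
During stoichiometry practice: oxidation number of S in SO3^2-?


x + 3(-2) = -2, so x = +4
Oxidation number: +4

+4


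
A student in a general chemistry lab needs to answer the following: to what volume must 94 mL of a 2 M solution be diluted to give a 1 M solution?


C1V1 = C2V2
2 × 94 = 1 × V2
V2 = 188/1 = 188.0 mL

188.0 mL


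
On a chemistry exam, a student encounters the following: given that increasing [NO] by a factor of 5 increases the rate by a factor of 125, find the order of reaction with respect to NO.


rate ∝ [NO]^n
5^n = 125 → n = 3
Order in NO: 3

3


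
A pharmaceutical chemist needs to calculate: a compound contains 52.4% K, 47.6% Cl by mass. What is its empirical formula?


Assume 100 g sample. Moles of each element:
  K: 52.4/39.1 = 1.34 mol
  Cl: 47.6/35.45 = 1.343 mol
Divide by smallest (1.34):
  K: 1.34/1.34 = 1.0
  Cl: 1.343/1.34 = 1.0
Empirical formula: KCl

KCl


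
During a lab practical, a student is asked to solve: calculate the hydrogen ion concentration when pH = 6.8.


[H+] = 10^(-pH) = 10^(-6.8)
= 1.58×10^-7 M

1.58×10^-7 M


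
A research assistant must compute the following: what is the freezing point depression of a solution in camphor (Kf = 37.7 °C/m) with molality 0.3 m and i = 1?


ΔTf = Kf × m × i
= 37.7 × 0.3 × 1
= 11.31 °C

11.31 °C


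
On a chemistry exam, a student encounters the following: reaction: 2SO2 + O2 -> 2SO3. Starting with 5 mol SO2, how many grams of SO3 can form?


Mole ratio SO3:SO2 = 2:2
n(SO3) = 5 × 2/2 = 5.000 mol
mass = 5.000 × 80.07 = 400.35 g

400.35 g


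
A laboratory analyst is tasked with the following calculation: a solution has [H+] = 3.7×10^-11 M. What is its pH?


pH = -log10([H+]) = -log10(3.7×10^-11)
= 11 - log10(3.7)
= 11 - 0.57
= 10.43

10.43


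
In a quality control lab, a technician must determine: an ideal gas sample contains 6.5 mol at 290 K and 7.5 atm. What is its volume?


PV = nRT  (R = 0.08206 L·atm/(mol·K))
V = nRT/P = 6.5×0.08206×290/7.5
= 20.624 L

20.624 L


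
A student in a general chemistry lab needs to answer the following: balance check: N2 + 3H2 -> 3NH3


Equation: N2 + 3H2 -> 3NH3
Check atoms: H: 6≠9, N: 2≠3
Not balanced

No, not balanced


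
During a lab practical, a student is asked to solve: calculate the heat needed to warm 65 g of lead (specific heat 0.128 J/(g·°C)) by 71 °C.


q = mcΔT = 65 × 0.128 × 71
= 590.72 J

590.72 J


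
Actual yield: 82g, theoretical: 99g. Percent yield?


% yield = actual/theoretical × 100
= 82/99 × 100
= 82.83%

82.83%


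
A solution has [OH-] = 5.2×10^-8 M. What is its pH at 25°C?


pOH = -log10([OH-]) = -log10(5.2×10^-8)
= 8 - log10(5.2) = 7.28
pH = 14 - pOH = 14 - 7.28 = 6.72

6.72


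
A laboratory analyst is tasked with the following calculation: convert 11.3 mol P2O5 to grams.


M(P2O5) = 141.94 g/mol
mass = n × M = 11.3 × 141.94 = 1603.92 g

1603.92 g


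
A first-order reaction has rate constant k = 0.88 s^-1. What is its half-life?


t½ = ln2/k = 0.693147/(0.88 s^-1)
= 0.7877 s

0.7877 s


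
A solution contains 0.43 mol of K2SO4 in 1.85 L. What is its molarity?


M = n/V = 0.43/1.85 = 0.232 mol/L

0.232 M


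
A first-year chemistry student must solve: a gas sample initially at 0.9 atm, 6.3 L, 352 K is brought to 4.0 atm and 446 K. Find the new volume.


P1V1/T1 = P2V2/T2
V2 = P1V1T2/(T1P2)
= 0.9×6.3×446/(352×4.0)
= 1.796 L

1.796 L


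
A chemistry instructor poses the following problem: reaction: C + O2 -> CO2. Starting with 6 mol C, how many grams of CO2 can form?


Mole ratio CO2:C = 1:1
n(CO2) = 6 × 1/1 = 6.000 mol
mass = 6.000 × 44.01 = 264.06 g

264.06 g


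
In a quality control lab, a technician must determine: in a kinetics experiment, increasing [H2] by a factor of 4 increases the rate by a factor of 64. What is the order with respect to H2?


rate ∝ [H2]^n
4^n = 64 → n = 3
Order in H2: 3

3


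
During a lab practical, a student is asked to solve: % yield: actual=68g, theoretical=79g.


% yield = actual/theoretical × 100
= 68/79 × 100
= 86.08%

86.08%


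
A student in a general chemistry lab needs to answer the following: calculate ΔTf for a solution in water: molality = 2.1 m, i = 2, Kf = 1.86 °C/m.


ΔTf = Kf × m × i
= 1.86 × 2.1 × 2
= 7.812 °C

7.812 °C


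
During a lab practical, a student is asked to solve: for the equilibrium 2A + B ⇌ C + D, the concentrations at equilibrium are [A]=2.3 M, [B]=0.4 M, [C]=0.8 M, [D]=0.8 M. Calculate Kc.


Kc = [C][D]/([A]^2[B])
= (0.8^1 × 0.8^1)/(2.3^2 × 0.4^1)
= 0.64/2.116
= 0.3025

0.3025


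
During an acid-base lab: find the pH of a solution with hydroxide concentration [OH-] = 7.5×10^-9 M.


pOH = -log10([OH-]) = -log10(7.5×10^-9)
= 9 - log10(7.5) = 8.12
pH = 14 - pOH = 14 - 8.12 = 5.88

5.88


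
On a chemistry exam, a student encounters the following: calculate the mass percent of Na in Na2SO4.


M(Na2SO4) = 2×22.99 + 1×32.07 + 4×16.0 = 142.05 g/mol
Mass of Na = 2 × 22.99 = 45.98 g/mol
% Na = 45.98/142.05 × 100 = 32.37%

32.37%


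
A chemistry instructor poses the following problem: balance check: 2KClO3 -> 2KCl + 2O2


Equation: 2KClO3 -> 2KCl + 2O2
Check atoms: Cl: 2=2, K: 2=2, O: 6≠4
Not balanced

No, not balanced


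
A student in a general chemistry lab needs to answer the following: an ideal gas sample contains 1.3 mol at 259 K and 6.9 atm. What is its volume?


PV = nRT  (R = 0.08206 L·atm/(mol·K))
V = nRT/P = 1.3×0.08206×259/6.9
= 4.004 L

4.004 L


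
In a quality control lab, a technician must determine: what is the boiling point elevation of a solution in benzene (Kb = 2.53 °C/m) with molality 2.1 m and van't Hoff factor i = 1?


ΔTb = Kb × m × i
= 2.53 × 2.1 × 1
= 5.313 °C

5.313 °C


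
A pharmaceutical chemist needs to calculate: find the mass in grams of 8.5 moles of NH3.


M(NH3) = 17.03 g/mol
mass = n × M = 8.5 × 17.03 = 144.76 g

144.76 g


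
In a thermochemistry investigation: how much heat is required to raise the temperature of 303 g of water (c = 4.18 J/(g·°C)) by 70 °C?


q = mcΔT = 303 × 4.18 × 70
= 88657.80 J

88657.80 J


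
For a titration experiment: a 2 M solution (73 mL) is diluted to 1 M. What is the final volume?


C1V1 = C2V2
2 × 73 = 1 × V2
V2 = 146/1 = 146.0 mL

146.0 mL


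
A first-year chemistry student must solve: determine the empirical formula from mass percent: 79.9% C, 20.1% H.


Assume 100 g sample. Moles of each element:
  C: 79.9/12.01 = 6.653 mol
  H: 20.1/1.008 = 19.94 mol
Divide by smallest (6.653):
  C: 6.653/6.653 = 1.0
  H: 19.94/6.653 = 3.0
Empirical formula: CH3

CH3


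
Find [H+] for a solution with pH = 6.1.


[H+] = 10^(-pH) = 10^(-6.1)
= 7.94×10^-7 M

7.94×10^-7 M


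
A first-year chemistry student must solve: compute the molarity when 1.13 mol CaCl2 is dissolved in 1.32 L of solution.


M = n/V = 1.13/1.32 = 0.856 mol/L

0.856 M


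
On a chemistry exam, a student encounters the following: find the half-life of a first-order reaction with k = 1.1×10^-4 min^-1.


t½ = ln2/k = 0.693147/(1.1×10^-4 min^-1)
= 6301 min

6301 min


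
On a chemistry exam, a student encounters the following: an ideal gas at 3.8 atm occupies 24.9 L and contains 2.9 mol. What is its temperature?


PV = nRT  (R = 0.08206 L·atm/(mol·K))
T = PV/(nR) = 3.8×24.9/(2.9×0.08206)
= 94.62/0.237974
= 397.61 K

397.61 K


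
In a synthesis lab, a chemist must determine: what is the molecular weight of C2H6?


M(C2H6) = 2×12.01 + 6×1.008
= 24.02 + 6.05
= 30.07 g/mol

30.07 g/mol


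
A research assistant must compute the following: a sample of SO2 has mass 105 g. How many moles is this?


M(SO2) = 64.07 g/mol
n = mass/M = 105/64.07 = 1.6388 mol

1.6388 mol


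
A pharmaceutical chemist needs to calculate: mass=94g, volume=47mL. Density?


ρ = mass/volume
= 94/47
= 2.0 g/mL

2.0 g/mL


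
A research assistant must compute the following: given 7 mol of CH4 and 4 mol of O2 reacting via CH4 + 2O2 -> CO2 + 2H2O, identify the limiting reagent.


Mole ratio available / coefficient:
  CH4: 7/1 = 7.000
  O2: 4/2 = 2.000
Smaller ratio is limiting.

O2


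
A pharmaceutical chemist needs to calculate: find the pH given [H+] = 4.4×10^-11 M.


pH = -log10([H+]) = -log10(4.4×10^-11)
= 11 - log10(4.4)
= 11 - 0.64
= 10.36

10.36


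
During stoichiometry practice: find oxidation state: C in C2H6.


2x + 6(+1) = 0, so x = -3
Oxidation number: -3

-3


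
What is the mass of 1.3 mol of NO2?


M(NO2) = 46.01 g/mol
mass = n × M = 1.3 × 46.01 = 59.81 g

59.81 g


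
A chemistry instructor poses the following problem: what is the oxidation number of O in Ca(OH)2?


O is usually -2
Oxidation number: -2

-2


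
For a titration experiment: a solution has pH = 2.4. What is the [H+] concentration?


[H+] = 10^(-pH) = 10^(-2.4)
= 3.98×10^-3 M

3.98×10^-3 M


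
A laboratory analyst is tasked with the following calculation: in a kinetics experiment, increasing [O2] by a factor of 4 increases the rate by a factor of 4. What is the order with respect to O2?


rate ∝ [O2]^n
4^n = 4 → n = 1
Order in O2: 1

1


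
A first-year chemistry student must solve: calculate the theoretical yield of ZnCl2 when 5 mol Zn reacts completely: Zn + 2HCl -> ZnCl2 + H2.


Mole ratio ZnCl2:Zn = 1:1
n(ZnCl2) = 5 × 1/1 = 5.000 mol
mass = 5.000 × 136.28 = 681.4 g

681.4 g


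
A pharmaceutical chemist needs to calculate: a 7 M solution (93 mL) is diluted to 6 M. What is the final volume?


C1V1 = C2V2
7 × 93 = 6 × V2
V2 = 651/6 = 108.5 mL

108.5 mL


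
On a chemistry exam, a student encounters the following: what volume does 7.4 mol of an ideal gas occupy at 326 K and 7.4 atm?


PV = nRT  (R = 0.08206 L·atm/(mol·K))
V = nRT/P = 7.4×0.08206×326/7.4
= 26.752 L

26.752 L


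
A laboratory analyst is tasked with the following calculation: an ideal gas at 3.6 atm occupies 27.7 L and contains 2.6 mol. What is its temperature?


PV = nRT  (R = 0.08206 L·atm/(mol·K))
T = PV/(nR) = 3.6×27.7/(2.6×0.08206)
= 99.72/0.213356
= 467.39 K

467.39 K


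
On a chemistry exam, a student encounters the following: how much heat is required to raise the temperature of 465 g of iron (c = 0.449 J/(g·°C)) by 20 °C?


q = mcΔT = 465 × 0.449 × 20
= 4175.70 J

4175.70 J


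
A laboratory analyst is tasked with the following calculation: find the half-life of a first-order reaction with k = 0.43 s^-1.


t½ = ln2/k = 0.693147/(0.43 s^-1)
= 1.612 s

1.612 s


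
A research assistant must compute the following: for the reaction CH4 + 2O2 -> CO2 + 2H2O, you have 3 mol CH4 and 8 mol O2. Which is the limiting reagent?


Mole ratio available / coefficient:
  CH4: 3/1 = 3.000
  O2: 8/2 = 4.000
Smaller ratio is limiting.

CH4


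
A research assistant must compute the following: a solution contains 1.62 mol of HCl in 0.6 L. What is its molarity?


M = n/V = 1.62/0.6 = 2.700 mol/L

2.700 M


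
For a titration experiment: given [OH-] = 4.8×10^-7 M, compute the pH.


pOH = -log10([OH-]) = -log10(4.8×10^-7)
= 7 - log10(4.8) = 6.32
pH = 14 - pOH = 14 - 6.32 = 7.68

7.68


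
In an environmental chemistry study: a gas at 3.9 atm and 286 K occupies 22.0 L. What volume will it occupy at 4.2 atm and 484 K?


P1V1/T1 = P2V2/T2
V2 = P1V1T2/(T1P2)
= 3.9×22.0×484/(286×4.2)
= 34.571 L

34.571 L


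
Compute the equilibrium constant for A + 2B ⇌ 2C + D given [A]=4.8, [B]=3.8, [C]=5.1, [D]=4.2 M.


Kc = [C]^2[D]/([A][B]^2)
= (5.1^2 × 4.2^1)/(4.8^1 × 3.8^2)
= 109.242/69.312
= 1.576

1.576


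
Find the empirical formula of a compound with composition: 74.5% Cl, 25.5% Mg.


Assume 100 g sample. Moles of each element:
  Cl: 74.5/35.45 = 2.102 mol
  Mg: 25.5/24.31 = 1.049 mol
Divide by smallest (1.049):
  Cl: 2.102/1.049 = 2.0
  Mg: 1.049/1.049 = 1.0
Empirical formula: MgCl2

MgCl2


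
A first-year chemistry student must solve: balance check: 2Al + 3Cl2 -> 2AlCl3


Equation: 2Al + 3Cl2 -> 2AlCl3
Check atoms: Al: 2=2, Cl: 6=6
Balanced

Yes, balanced


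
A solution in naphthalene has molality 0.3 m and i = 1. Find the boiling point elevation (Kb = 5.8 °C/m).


ΔTb = Kb × m × i
= 5.8 × 0.3 × 1
= 1.74 °C

1.74 °C


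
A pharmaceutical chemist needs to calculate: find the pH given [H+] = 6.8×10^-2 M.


pH = -log10([H+]) = -log10(6.8×10^-2)
= 2 - log10(6.8)
= 2 - 0.83
= 1.17

1.17


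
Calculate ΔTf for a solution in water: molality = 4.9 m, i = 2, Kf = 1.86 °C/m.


ΔTf = Kf × m × i
= 1.86 × 4.9 × 2
= 18.228 °C

18.228 °C


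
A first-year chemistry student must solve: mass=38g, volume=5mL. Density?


ρ = mass/volume
= 38/5
= 7.6 g/mL

7.6 g/mL


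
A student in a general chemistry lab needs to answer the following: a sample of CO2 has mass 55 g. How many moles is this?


M(CO2) = 44.01 g/mol
n = mass/M = 55/44.01 = 1.2497 mol

1.2497 mol


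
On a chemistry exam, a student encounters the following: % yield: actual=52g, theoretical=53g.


% yield = actual/theoretical × 100
= 52/53 × 100
= 98.11%

98.11%


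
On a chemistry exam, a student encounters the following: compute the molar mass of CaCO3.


M(CaCO3) = 1×40.08 + 1×12.01 + 3×16.0
= 40.08 + 12.01 + 48.0
= 100.09 g/mol

100.09 g/mol


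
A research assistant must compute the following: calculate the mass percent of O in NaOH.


M(NaOH) = 1×22.99 + 1×16.0 + 1×1.008 = 39.998 g/mol
Mass of O = 1 × 16.0 = 16.00 g/mol
% O = 16.00/39.998 × 100 = 40.00%

40.00%


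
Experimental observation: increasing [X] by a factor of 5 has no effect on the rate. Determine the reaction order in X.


rate ∝ [X]^n
rate ∝ [X]^0
Order in X: 0

0


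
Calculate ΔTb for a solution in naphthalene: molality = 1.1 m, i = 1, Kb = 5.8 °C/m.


ΔTb = Kb × m × i
= 5.8 × 1.1 × 1
= 6.38 °C

6.38 °C


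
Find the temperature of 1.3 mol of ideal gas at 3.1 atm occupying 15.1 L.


PV = nRT  (R = 0.08206 L·atm/(mol·K))
T = PV/(nR) = 3.1×15.1/(1.3×0.08206)
= 46.81/0.106678
= 438.80 K

438.80 K


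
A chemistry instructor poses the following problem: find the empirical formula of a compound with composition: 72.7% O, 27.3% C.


Assume 100 g sample. Moles of each element:
  O: 72.7/16.0 = 4.544 mol
  C: 27.3/12.01 = 2.273 mol
Divide by smallest (2.273):
  O: 4.544/2.273 = 2.0
  C: 2.273/2.273 = 1.0
Empirical formula: CO2

CO2


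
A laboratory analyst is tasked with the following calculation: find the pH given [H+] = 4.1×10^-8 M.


pH = -log10([H+]) = -log10(4.1×10^-8)
= 8 - log10(4.1)
= 8 - 0.61
= 7.39

7.39


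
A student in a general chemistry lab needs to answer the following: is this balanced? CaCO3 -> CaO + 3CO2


Equation: CaCO3 -> CaO + 3CO2
Check atoms: C: 1≠3, Ca: 1=1, O: 3≠7
Not balanced

No, not balanced


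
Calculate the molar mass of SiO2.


M(SiO2) = 1×28.09 + 2×16.0
= 28.09 + 32.0
= 60.09 g/mol

60.09 g/mol


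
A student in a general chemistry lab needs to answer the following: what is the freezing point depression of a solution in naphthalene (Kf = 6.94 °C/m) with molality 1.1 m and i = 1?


ΔTf = Kf × m × i
= 6.94 × 1.1 × 1
= 7.634 °C

7.634 °C


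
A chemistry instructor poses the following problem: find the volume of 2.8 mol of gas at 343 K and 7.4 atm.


PV = nRT  (R = 0.08206 L·atm/(mol·K))
V = nRT/P = 2.8×0.08206×343/7.4
= 10.65 L

10.65 L


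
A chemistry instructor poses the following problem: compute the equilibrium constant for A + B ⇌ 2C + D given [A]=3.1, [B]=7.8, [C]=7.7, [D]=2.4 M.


Kc = [C]^2[D]/([A][B])
= (7.7^2 × 2.4^1)/(3.1^1 × 7.8^1)
= 142.296/24.18
= 5.885

5.885


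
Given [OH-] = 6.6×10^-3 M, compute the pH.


pOH = -log10([OH-]) = -log10(6.6×10^-3)
= 3 - log10(6.6) = 2.18
pH = 14 - pOH = 14 - 2.18 = 11.82

11.82


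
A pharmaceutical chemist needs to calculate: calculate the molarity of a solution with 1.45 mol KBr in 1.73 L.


M = n/V = 1.45/1.73 = 0.838 mol/L

0.838 M


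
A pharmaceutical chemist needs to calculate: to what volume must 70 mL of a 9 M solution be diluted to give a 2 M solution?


C1V1 = C2V2
9 × 70 = 2 × V2
V2 = 630/2 = 315.0 mL

315.0 mL


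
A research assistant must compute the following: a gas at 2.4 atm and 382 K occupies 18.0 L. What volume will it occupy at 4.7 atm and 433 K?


P1V1/T1 = P2V2/T2
V2 = P1V1T2/(T1P2)
= 2.4×18.0×433/(382×4.7)
= 10.419 L

10.419 L


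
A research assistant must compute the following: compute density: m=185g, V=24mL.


ρ = mass/volume
= 185/24
= 7.708 g/mL

7.708 g/mL


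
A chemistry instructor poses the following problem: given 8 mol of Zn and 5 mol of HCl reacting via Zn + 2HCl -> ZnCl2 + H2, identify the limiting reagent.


Mole ratio available / coefficient:
  Zn: 8/1 = 8.000
  HCl: 5/2 = 2.500
Smaller ratio is limiting.

HCl


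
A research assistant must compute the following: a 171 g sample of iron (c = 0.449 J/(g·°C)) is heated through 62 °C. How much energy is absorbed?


q = mcΔT = 171 × 0.449 × 62
= 4760.30 J

4760.30 J


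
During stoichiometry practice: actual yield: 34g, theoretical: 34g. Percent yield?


% yield = actual/theoretical × 100
= 34/34 × 100
= 100.0%

100.0%


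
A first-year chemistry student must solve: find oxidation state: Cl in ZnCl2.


halide: -1
Oxidation number: -1

-1


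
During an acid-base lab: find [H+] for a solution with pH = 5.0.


[H+] = 10^(-pH) = 10^(-5.0)
= 1.0×10^-5 M

1.0×10^-5 M


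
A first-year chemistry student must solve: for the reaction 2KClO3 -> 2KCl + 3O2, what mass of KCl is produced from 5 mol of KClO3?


Mole ratio KCl:KClO3 = 2:2
n(KCl) = 5 × 2/2 = 5.000 mol
mass = 5.000 × 74.55 = 372.75 g

372.75 g


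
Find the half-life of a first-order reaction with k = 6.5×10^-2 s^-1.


t½ = ln2/k = 0.693147/(6.5×10^-2 s^-1)
= 10.66 s

10.66 s


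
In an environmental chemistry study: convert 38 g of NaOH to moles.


M(NaOH) = 40.0 g/mol
n = mass/M = 38/40.0 = 0.95 mol

0.95 mol


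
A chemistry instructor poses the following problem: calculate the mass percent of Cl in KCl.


M(KCl) = 1×39.1 + 1×35.45 = 74.55 g/mol
Mass of Cl = 1 × 35.45 = 35.45 g/mol
% Cl = 35.45/74.55 × 100 = 47.55%

47.55%


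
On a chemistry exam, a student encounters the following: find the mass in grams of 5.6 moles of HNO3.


M(HNO3) = 63.02 g/mol
mass = n × M = 5.6 × 63.02 = 352.91 g

352.91 g


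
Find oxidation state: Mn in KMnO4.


(+1) + x + 4(-2) = 0, so x = +7
Oxidation number: +7

+7


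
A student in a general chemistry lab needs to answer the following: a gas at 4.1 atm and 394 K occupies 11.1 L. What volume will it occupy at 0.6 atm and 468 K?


P1V1/T1 = P2V2/T2
V2 = P1V1T2/(T1P2)
= 4.1×11.1×468/(394×0.6)
= 90.096 L

90.096 L
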